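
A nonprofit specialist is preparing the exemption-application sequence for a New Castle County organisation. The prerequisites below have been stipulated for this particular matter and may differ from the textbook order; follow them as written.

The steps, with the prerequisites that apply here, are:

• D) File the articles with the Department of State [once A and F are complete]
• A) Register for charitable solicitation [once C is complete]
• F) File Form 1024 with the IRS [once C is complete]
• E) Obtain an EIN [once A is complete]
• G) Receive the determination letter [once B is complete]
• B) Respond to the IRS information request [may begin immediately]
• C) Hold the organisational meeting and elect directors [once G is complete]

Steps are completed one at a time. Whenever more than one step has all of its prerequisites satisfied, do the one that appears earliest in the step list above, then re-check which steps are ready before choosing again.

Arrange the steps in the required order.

B, G, C, A, F, D, E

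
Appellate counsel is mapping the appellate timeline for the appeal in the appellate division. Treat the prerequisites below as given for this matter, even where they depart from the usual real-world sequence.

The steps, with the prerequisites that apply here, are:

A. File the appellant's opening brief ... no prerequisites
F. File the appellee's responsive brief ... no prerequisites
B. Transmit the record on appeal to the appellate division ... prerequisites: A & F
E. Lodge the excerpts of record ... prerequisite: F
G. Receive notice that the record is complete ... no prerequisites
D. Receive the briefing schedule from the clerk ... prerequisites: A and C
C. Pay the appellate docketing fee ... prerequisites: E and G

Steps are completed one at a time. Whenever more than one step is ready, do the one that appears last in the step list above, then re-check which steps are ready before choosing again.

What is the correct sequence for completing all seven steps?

G, F, E, C, A, D, B

G, F and A have no prerequisites; G is listed later, so G is first.
Now F and A have their prerequisites met. F is listed later, so F next.
E now also ready, so the ready set is {E, A}; E is listed later → E.
C now also ready, so the ready set is {C, A}; C is listed later → C.
Next only A has its prerequisites met → A.
Now D and B have their prerequisites met. D is listed later, so D next.
That leaves B as the only ready step → B.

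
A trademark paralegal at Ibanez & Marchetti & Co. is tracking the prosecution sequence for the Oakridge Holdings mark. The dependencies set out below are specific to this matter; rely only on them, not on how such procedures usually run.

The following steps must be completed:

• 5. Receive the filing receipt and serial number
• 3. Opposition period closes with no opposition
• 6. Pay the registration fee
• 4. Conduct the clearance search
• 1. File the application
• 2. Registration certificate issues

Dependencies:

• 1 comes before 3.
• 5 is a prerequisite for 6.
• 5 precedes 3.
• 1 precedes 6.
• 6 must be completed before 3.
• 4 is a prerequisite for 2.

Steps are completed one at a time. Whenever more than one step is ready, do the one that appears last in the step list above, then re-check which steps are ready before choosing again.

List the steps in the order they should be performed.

1 → 4 → 2 → 5 → 6 → 3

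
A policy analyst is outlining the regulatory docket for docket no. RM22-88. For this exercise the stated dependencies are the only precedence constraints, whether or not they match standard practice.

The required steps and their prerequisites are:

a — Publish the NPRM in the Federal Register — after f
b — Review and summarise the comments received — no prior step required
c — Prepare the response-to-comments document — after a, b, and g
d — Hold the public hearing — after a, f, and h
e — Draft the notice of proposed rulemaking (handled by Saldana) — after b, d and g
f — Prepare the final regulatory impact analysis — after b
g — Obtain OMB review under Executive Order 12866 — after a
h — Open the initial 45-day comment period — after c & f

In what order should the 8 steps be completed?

b f a g c h d e

Only b has no prerequisites, so it is first.
That leaves f as the only ready step → f.
a is the only step now ready → a.
Next only g has its prerequisites met → g.
That leaves c as the only ready step → c.
That leaves h as the only ready step → h.
Next only d has its prerequisites met → d.
Next only e has its prerequisites met → e.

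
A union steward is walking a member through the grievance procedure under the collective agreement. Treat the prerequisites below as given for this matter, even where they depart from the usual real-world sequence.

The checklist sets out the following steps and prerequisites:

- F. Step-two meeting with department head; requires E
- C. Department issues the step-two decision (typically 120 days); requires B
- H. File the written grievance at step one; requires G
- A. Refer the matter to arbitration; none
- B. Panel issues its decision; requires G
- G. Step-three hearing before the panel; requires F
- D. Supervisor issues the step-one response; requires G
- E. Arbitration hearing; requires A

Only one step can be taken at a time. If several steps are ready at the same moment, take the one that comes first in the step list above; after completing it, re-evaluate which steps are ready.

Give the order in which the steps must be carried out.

A → E → F → G → H → B → C → D

A has no prerequisites → A first.
Next only E has its prerequisites met → E.
F needed E, now all done → F.
G needed F, now all done → G.
Now H, B and D have their prerequisites met. H is listed earlier, so H next.
Now B and D have their prerequisites met. B is listed earlier, so B next.
C now also ready, so the ready set is {C, D}; C is listed earlier → C.
D needed G, now all done → D.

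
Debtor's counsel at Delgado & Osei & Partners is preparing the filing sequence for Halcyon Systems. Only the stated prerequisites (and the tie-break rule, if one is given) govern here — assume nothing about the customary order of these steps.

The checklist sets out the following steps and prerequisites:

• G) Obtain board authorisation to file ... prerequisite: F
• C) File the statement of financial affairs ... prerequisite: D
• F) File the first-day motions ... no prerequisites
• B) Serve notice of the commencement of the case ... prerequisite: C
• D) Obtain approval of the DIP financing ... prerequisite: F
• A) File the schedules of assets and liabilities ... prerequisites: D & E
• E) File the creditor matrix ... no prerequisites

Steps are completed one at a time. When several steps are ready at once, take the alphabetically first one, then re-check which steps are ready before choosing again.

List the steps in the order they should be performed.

E, F, D, A, C, B, G

E and F have no prerequisites; E has the earlier label, so E is first.
That leaves F as the only ready step → F.
D and G are both available; D has the earlier label → D.
Ready: A, C and G. A has the earlier label → A.
Now C and G have their prerequisites met. C has the earlier label, so C next.
B and G are both available; B has the earlier label → B.
That leaves G as the only ready step → G.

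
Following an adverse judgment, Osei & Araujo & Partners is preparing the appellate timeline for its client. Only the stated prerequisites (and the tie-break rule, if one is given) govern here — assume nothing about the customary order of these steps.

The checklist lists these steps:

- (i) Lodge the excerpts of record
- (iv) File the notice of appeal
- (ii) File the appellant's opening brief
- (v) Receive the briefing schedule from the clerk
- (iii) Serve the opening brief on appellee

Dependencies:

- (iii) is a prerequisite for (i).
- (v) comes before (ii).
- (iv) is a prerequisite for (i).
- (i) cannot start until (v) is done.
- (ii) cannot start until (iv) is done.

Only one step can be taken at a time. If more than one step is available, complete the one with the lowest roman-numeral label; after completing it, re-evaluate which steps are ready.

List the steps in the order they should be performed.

(iii), (iv), (v), (i), (ii)

(iii), (iv) and (v) have no prerequisites; (iii) has the earlier label, so (iii) is first.
Now (iv) and (v) have their prerequisites met. (iv) has the earlier label, so (iv) next.
(v) is the only step now ready → (v).
Now (i) and (ii) have their prerequisites met. (i) has the earlier label, so (i) next.
Next only (ii) has its prerequisites met → (ii).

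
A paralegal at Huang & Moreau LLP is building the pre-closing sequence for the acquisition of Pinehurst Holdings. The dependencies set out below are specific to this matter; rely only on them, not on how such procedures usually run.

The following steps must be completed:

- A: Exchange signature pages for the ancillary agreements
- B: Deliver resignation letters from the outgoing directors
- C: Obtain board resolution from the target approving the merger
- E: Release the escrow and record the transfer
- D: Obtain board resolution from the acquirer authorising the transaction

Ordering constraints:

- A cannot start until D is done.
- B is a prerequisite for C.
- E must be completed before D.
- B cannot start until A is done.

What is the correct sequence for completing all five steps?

E, D, A, B, C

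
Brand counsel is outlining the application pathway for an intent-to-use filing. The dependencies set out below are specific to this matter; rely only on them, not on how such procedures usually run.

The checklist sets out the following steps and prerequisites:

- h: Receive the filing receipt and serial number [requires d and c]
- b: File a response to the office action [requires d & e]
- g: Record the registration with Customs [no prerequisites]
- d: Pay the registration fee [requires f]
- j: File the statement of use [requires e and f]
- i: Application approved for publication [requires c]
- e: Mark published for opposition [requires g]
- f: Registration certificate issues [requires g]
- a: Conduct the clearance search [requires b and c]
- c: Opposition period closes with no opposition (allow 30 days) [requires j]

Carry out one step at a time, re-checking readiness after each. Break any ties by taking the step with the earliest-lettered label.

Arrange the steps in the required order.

g, e, f, d, b, j, c, a, h, i

g is the only step with nothing outstanding, so it goes first.
Now e and f have their prerequisites met. e has the earlier label, so e next.
That leaves f as the only ready step → f.
Ready: d and j. d has the earlier label → d.
Ready: b and j. b has the earlier label → b.
j needed e and f, now all done → j.
c needed j, now all done → c.
Now a, h and i have their prerequisites met. a has the earlier label, so a next.
Now h and i have their prerequisites met. h has the earlier label, so h next.
i is the only step now ready → i.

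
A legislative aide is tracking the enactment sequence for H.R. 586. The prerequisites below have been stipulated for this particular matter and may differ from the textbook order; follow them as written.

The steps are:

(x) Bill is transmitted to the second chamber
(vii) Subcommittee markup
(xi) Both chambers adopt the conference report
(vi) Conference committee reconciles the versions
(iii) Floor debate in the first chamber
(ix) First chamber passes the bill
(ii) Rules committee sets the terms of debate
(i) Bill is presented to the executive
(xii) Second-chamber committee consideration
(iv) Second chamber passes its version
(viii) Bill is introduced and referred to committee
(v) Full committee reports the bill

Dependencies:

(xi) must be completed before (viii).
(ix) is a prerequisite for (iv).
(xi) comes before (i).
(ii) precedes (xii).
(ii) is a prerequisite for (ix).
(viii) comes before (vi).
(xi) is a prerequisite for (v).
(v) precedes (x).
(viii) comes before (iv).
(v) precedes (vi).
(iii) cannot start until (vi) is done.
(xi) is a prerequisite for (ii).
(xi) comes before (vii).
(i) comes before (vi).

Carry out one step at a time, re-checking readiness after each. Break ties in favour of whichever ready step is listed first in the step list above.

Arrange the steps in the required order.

(xi), (vii), (ii), (ix), (i), (xii), (viii), (iv), (v), (x), (vi), (iii)

Only (xi) has no prerequisites, so it is first.
Ready: (vii), (ii), (i), (viii) and (v). (vii) is listed earlier → (vii).
(ii), (i), (viii) and (v) are all available; (ii) is listed earlier → (ii).
Ready: (ix), (i), (xii), (viii) and (v). (ix) is listed earlier → (ix).
Now (i), (xii), (viii) and (v) have their prerequisites met. (i) is listed earlier, so (i) next.
(xii), (viii) and (v) are all available; (xii) is listed earlier → (xii).
Ready: (viii) and (v). (viii) is listed earlier → (viii).
Ready: (iv) and (v). (iv) is listed earlier → (iv).
(v) needed (xi), now all done → (v).
(x) and (vi) are both available; (x) is listed earlier → (x).
(vi) is the only step now ready → (vi).
That leaves (iii) as the only ready step → (iii).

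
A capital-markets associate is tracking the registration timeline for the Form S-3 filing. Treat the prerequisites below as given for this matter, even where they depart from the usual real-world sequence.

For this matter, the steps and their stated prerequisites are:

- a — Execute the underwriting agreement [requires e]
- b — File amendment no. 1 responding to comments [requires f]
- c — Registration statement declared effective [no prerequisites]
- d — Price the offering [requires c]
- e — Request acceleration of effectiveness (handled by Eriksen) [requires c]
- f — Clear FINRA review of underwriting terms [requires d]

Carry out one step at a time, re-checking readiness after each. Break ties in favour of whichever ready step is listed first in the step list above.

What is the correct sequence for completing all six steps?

c, d, e, a, f, b

c is the only step with nothing outstanding, so it goes first.
Ready: d and e. d is listed earlier → d.
Ready: e and f. e is listed earlier → e.
Now a and f have their prerequisites met. a is listed earlier, so a next.
That leaves f as the only ready step → f.
b needed f, now all done → b.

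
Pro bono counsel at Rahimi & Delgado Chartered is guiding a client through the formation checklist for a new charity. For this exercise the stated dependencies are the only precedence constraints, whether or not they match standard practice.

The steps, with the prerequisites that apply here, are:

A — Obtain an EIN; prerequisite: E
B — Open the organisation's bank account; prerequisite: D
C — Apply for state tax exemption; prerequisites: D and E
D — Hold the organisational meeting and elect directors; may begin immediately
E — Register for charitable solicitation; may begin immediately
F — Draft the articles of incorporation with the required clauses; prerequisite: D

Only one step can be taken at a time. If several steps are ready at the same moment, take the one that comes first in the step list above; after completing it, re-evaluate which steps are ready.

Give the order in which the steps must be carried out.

Nothing is required for D and E. D is listed earlier → D first.
B and F now also ready, so the ready set is {B, E, F}; B is listed earlier → B.
Ready: E and F. E is listed earlier → E.
A, C and F are all available; A is listed earlier → A.
Now C and F have their prerequisites met. C is listed earlier, so C next.
F needed D, now all done → F.

D → B → E → A → C → F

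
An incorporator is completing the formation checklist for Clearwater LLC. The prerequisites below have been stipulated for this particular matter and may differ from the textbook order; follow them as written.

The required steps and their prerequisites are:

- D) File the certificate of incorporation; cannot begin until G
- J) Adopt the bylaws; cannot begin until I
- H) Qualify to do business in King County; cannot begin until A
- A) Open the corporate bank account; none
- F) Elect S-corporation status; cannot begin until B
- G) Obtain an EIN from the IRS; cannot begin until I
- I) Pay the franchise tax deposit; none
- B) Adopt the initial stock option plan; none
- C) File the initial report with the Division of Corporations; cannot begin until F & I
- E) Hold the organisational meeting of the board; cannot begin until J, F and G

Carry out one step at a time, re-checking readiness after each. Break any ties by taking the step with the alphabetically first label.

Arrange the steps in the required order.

A, B, F, H, I, C, G, D, J, E

Nothing is required for A, B and I. A has the earlier label → A first.
B, H and I are all available; B has the earlier label → B.
Ready: F, H and I. F has the earlier label → F.
Ready: H and I. H has the earlier label → H.
I is the only step now ready → I.
Now C, G and J have their prerequisites met. C has the earlier label, so C next.
Now G and J have their prerequisites met. G has the earlier label, so G next.
D now also ready, so the ready set is {D, J}; D has the earlier label → D.
That leaves J as the only ready step → J.
E needed F, G and J, now all done → E.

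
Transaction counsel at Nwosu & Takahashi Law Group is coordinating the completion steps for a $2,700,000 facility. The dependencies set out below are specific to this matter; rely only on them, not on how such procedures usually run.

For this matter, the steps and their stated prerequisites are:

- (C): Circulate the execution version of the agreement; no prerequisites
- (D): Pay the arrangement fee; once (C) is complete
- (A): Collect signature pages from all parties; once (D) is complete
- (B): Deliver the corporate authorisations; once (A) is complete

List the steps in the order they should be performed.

(C) → (D) → (A) → (B)

Only (C) has no prerequisites, so it is first.
(D) needed (C), now all done → (D).
(A) needed (D), now all done → (A).
(B) is the only step now ready → (B).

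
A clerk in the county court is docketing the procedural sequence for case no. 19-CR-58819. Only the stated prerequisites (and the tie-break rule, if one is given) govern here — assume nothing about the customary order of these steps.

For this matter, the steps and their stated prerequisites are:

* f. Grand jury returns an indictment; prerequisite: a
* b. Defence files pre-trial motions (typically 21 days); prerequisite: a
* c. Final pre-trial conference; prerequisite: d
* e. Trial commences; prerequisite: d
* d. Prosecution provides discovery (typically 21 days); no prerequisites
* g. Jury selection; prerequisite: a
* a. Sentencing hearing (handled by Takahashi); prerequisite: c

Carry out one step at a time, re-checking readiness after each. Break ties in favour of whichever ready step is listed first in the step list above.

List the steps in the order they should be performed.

d c e a f b g

d is the only step with nothing outstanding, so it goes first.
Ready: c and e. c is listed earlier → c.
Now e and a have their prerequisites met. e is listed earlier, so e next.
That leaves a as the only ready step → a.
Now f, b and g have their prerequisites met. f is listed earlier, so f next.
Now b and g have their prerequisites met. b is listed earlier, so b next.
That leaves g as the only ready step → g.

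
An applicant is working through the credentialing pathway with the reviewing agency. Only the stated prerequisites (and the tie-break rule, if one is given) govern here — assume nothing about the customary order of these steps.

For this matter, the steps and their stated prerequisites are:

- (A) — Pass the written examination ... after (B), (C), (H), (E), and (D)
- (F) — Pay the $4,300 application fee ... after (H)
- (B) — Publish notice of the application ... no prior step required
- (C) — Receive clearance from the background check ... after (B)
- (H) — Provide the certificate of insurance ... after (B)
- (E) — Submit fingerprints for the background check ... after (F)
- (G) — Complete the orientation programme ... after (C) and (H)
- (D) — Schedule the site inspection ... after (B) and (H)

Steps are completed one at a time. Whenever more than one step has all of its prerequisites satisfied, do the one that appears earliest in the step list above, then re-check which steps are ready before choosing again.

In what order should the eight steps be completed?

(B), (C), (H), (F), (E), (G), (D), (A)

(B) has no prerequisites → (B) first.
Now (C) and (H) have their prerequisites met. (C) is listed earlier, so (C) next.
(H) needed (B), now all done → (H).
Now (F), (G) and (D) have their prerequisites met. (F) is listed earlier, so (F) next.
Now (E), (G) and (D) have their prerequisites met. (E) is listed earlier, so (E) next.
Ready: (G) and (D). (G) is listed earlier → (G).
(D) needed (B) and (H), now all done → (D).
That leaves (A) as the only ready step → (A).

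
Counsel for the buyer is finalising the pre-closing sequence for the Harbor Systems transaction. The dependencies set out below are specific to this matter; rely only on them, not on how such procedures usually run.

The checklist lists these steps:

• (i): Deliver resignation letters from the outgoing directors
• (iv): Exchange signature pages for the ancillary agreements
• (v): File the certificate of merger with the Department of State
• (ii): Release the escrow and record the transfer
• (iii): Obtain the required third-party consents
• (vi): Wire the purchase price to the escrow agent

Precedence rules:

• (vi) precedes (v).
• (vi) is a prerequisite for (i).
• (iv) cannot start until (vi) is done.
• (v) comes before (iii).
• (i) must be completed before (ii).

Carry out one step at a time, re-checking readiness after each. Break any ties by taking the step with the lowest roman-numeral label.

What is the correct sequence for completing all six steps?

(vi), (i), (ii), (iv), (v), (iii)

(vi) is the only step with nothing outstanding, so it goes first.
(i), (iv) and (v) are all available; (i) has the earlier label → (i).
Now (ii), (iv) and (v) have their prerequisites met. (ii) has the earlier label, so (ii) next.
(iv) and (v) are both available; (iv) has the earlier label → (iv).
(v) is the only step now ready → (v).
(iii) needed (v), now all done → (iii).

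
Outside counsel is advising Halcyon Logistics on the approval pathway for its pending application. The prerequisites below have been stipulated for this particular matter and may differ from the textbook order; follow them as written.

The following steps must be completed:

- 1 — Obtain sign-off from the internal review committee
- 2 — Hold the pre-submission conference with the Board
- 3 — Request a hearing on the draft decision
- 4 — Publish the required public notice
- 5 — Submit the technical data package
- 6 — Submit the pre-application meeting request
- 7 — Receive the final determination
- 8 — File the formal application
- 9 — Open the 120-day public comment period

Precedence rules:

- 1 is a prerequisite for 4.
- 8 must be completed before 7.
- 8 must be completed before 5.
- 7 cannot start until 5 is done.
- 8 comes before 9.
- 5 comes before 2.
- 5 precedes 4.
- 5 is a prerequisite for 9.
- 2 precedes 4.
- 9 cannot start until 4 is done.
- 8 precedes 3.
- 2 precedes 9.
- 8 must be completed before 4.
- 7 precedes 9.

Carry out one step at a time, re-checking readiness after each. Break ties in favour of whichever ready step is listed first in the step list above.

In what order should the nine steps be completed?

1, 6 and 8 have no prerequisites; 1 is listed earlier, so 1 is first.
6 and 8 are both available; 6 is listed earlier → 6.
That leaves 8 as the only ready step → 8.
3 and 5 are both available; 3 is listed earlier → 3.
Next only 5 has its prerequisites met → 5.
2 and 7 are both available; 2 is listed earlier → 2.
4 and 7 are both available; 4 is listed earlier → 4.
7 is the only step now ready → 7.
That leaves 9 as the only ready step → 9.

1 6 8 3 5 2 4 7 9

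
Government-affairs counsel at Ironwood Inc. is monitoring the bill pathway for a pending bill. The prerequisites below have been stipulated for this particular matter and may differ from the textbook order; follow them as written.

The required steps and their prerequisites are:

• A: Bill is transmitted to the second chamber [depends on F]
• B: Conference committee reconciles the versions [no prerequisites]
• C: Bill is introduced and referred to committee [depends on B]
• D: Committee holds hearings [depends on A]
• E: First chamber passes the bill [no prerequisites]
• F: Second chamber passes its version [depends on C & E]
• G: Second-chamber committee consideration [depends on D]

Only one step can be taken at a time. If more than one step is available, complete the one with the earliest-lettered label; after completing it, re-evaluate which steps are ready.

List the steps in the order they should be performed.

B and E have no prerequisites; B has the earlier label, so B is first.
Now C and E have their prerequisites met. C has the earlier label, so C next.
Next only E has its prerequisites met → E.
Next only F has its prerequisites met → F.
A needed F, now all done → A.
That leaves D as the only ready step → D.
G needed D, now all done → G.

B C E F A D G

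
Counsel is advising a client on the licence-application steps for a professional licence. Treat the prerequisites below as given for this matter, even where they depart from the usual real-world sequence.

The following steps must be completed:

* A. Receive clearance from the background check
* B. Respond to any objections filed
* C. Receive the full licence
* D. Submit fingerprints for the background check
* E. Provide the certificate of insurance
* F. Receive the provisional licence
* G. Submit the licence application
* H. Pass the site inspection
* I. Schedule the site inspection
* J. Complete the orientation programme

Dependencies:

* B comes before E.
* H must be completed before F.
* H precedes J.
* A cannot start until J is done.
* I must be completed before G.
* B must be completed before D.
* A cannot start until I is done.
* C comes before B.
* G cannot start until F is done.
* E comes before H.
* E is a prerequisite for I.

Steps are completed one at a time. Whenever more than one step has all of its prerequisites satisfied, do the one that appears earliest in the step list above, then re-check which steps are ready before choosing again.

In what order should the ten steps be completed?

C is the only step with nothing outstanding, so it goes first.
B needed C, now all done → B.
Ready: D and E. D is listed earlier → D.
E needed B, now all done → E.
Ready: H and I. H is listed earlier → H.
Now F, I and J have their prerequisites met. F is listed earlier, so F next.
I and J are both available; I is listed earlier → I.
Now G and J have their prerequisites met. G is listed earlier, so G next.
J needed H, now all done → J.
A is the only step now ready → A.

C → B → D → E → H → F → I → G → J → A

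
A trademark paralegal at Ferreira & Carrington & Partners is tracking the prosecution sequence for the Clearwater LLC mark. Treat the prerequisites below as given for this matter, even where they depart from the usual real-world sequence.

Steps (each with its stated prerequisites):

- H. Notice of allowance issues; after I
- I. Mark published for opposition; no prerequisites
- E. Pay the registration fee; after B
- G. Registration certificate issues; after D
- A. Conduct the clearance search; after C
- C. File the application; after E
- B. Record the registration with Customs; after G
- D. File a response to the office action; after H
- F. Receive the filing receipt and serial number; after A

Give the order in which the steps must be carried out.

I, H, D, G, B, E, C, A, F

Only I has no prerequisites, so it is first.
H is the only step now ready → H.
D is the only step now ready → D.
G needed D, now all done → G.
That leaves B as the only ready step → B.
Next only E has its prerequisites met → E.
Next only C has its prerequisites met → C.
Next only A has its prerequisites met → A.
Next only F has its prerequisites met → F.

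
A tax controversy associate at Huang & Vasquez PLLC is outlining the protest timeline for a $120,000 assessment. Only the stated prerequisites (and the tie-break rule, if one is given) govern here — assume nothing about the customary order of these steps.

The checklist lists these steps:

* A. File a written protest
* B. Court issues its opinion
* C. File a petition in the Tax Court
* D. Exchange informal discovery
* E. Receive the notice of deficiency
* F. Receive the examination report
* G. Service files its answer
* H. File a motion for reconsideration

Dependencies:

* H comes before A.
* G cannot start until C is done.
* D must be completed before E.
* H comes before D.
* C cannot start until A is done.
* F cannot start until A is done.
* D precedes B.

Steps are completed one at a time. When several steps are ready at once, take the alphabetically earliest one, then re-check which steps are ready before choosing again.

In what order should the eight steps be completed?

H, A, C, D, B, E, F, G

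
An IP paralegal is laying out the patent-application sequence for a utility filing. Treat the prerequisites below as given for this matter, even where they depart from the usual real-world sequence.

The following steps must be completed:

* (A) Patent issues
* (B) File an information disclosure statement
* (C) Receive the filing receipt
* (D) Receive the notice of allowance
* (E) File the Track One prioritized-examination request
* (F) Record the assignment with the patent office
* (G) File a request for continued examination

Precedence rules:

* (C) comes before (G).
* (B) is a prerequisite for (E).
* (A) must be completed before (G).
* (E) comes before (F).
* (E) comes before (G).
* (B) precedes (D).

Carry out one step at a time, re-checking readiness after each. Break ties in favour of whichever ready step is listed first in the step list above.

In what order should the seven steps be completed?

(A), (B) and (C) have no prerequisites; (A) is listed earlier, so (A) is first.
Now (B) and (C) have their prerequisites met. (B) is listed earlier, so (B) next.
Ready: (C), (D) and (E). (C) is listed earlier → (C).
(D) and (E) are both available; (D) is listed earlier → (D).
(E) is the only step now ready → (E).
Now (F) and (G) have their prerequisites met. (F) is listed earlier, so (F) next.
Next only (G) has its prerequisites met → (G).

(A), (B), (C), (D), (E), (F), (G)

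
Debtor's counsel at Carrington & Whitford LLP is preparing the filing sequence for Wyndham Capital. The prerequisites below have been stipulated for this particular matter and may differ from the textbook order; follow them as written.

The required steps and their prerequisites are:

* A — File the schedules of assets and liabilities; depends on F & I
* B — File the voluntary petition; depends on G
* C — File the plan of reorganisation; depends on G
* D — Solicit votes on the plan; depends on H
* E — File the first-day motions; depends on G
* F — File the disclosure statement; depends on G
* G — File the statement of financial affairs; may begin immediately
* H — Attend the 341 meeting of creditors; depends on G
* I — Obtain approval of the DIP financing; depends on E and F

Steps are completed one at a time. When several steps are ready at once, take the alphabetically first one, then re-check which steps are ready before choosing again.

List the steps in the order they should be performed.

G has no prerequisites → G first.
B, C, E, F and H are all available; B has the earlier label → B.
Now C, E, F and H have their prerequisites met. C has the earlier label, so C next.
Now E, F and H have their prerequisites met. E has the earlier label, so E next.
F and H are both available; F has the earlier label → F.
I now also ready, so the ready set is {H, I}; H has the earlier label → H.
D now also ready, so the ready set is {D, I}; D has the earlier label → D.
I needed E and F, now all done → I.
A needed F and I, now all done → A.

G, B, C, E, F, H, D, I, A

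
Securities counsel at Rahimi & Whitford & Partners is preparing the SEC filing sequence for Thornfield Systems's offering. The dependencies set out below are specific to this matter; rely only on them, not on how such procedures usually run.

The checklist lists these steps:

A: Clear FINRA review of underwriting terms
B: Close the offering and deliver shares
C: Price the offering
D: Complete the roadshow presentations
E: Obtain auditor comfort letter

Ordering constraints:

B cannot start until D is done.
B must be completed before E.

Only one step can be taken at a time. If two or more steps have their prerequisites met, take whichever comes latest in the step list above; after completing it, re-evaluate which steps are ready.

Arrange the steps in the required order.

Nothing is required for D, C and A. D is listed later → D first.
C, B and A are all available; C is listed later → C.
B and A are both available; B is listed later → B.
E now also ready, so the ready set is {E, A}; E is listed later → E.
That leaves A as the only ready step → A.

D, C, B, E, A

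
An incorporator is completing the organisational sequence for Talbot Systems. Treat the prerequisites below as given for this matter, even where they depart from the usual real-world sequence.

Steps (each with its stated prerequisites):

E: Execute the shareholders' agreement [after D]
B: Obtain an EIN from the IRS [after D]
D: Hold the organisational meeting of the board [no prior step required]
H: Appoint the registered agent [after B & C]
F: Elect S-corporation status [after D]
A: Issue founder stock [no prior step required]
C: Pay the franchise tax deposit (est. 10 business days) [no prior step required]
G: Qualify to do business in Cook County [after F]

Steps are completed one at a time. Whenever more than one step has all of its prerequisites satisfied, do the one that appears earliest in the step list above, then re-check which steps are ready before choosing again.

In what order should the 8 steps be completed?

Nothing is required for D, A and C. D is listed earlier → D first.
Ready: E, B, F, A and C. E is listed earlier → E.
B, F, A and C are all available; B is listed earlier → B.
Ready: F, A and C. F is listed earlier → F.
G now also ready, so the ready set is {A, C, G}; A is listed earlier → A.
C and G are both available; C is listed earlier → C.
H now also ready, so the ready set is {H, G}; H is listed earlier → H.
Next only G has its prerequisites met → G.

D, E, B, F, A, C, H, G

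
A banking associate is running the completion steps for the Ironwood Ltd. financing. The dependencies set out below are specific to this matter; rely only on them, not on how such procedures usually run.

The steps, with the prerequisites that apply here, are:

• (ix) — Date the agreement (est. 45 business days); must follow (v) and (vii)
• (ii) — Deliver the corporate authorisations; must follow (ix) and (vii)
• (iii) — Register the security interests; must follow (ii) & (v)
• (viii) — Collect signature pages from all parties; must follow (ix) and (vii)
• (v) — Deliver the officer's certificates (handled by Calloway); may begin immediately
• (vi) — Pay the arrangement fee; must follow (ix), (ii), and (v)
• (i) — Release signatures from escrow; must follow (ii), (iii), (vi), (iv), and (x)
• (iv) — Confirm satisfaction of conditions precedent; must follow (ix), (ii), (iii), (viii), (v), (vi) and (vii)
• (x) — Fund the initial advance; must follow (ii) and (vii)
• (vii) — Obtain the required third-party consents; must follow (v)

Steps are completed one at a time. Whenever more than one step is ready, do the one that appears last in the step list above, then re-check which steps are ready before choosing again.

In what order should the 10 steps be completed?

Only (v) has no prerequisites, so it is first.
That leaves (vii) as the only ready step → (vii).
(ix) is the only step now ready → (ix).
Ready: (viii) and (ii). (viii) is listed later → (viii).
(ii) is the only step now ready → (ii).
Ready: (x), (vi) and (iii). (x) is listed later → (x).
(vi) and (iii) are both available; (vi) is listed later → (vi).
That leaves (iii) as the only ready step → (iii).
Next only (iv) has its prerequisites met → (iv).
(i) is the only step now ready → (i).

(v), (vii), (ix), (viii), (ii), (x), (vi), (iii), (iv), (i)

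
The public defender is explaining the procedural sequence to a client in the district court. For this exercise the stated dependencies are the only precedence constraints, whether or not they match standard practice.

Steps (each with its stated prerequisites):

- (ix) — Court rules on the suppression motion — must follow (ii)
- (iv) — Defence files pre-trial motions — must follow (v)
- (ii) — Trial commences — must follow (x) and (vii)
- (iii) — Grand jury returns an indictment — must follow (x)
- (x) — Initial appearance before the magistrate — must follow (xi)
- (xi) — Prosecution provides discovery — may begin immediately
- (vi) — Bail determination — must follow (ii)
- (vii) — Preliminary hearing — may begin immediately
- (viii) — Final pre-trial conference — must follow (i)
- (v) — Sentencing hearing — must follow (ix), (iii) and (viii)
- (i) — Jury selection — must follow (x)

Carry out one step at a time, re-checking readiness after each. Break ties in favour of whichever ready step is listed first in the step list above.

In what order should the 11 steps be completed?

(xi) (x) (iii) (vii) (ii) (ix) (vi) (i) (viii) (v) (iv)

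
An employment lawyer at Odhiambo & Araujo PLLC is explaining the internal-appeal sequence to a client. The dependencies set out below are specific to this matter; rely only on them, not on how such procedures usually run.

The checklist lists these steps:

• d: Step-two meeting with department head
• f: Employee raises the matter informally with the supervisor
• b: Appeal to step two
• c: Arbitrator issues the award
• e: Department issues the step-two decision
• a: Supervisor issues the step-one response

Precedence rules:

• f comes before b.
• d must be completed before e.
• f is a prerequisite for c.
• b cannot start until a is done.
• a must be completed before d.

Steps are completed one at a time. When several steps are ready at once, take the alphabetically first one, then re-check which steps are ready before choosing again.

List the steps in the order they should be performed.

Nothing is required for a and f. a has the earlier label → a first.
d now also ready, so the ready set is {d, f}; d has the earlier label → d.
e now also ready, so the ready set is {e, f}; e has the earlier label → e.
f is the only step now ready → f.
Now b and c have their prerequisites met. b has the earlier label, so b next.
c needed f, now all done → c.

a d e f b c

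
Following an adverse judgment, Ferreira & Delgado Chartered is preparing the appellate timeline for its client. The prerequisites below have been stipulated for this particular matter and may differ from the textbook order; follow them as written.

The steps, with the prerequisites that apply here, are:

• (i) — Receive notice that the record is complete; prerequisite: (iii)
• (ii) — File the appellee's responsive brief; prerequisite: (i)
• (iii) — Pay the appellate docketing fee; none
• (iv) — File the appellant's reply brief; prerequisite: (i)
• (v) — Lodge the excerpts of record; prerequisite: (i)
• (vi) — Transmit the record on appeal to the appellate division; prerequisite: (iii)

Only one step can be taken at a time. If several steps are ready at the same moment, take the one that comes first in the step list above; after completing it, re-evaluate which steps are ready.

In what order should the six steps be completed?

(iii) is the only step with nothing outstanding, so it goes first.
(i) and (vi) are both available; (i) is listed earlier → (i).
(ii), (iv) and (v) now also ready, so the ready set is {(ii), (iv), (v), (vi)}; (ii) is listed earlier → (ii).
(iv), (v) and (vi) are all available; (iv) is listed earlier → (iv).
Ready: (v) and (vi). (v) is listed earlier → (v).
(vi) needed (iii), now all done → (vi).

(iii) (i) (ii) (iv) (v) (vi)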